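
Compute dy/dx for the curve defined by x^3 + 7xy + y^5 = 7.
Take d/dx of both sides. Since y is implicitly a function of x, the chain rule attaches a y' = dy/dx factor whenever we differentiate through y.

Set F(x, y) = (left side) − (right side), so the curve is F = 0. Differentiating each term of F:
  d/dx[x^3] = 3x^2
  d/dx[7xy] = 7x·y' + 7y
  d/dx[y^5] = 5y^4·y'
  d/dx[-7] = 0

Collecting, the y'-free part is the partial derivative in x and the y' coefficient is the partial derivative in y:
  ∂F/∂x = 3x^2 + 7y
  ∂F/∂y = 7x + 5y^4

so d/dx[F(x, y(x))] = ∂F/∂x + (∂F/∂y)·y' = 0. Rearranging,
  dy/dx = -(∂F/∂x)/(∂F/∂y) = -(3x^2 + 7y)/(7x + 5y^4) = (-3x^2 - 7y)/(7x + 5y^4)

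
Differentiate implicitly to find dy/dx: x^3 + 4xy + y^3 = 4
Apply d/dx to both sides, remembering that y depends on x. Each occurrence of y therefore brings in a y' = dy/dx via the chain rule.

With F(x, y) equal to the left-hand side minus the right, differentiate F term by term:
  d/dx[x^3] = 3x^2
  d/dx[4xy] = 4x·y' + 4y
  d/dx[y^3] = 3y^2·y'
  d/dx[-4] = 0
Adding these up, d/dx[F] = 0 becomes
  (3x^2 + 4y) + (4x + 3y^2)·y' = 0,
so isolating y',
  dy/dx = -(3x^2 + 4y)/(4x + 3y^2) = (-3x^2 - 4y)/(4x + 3y^2)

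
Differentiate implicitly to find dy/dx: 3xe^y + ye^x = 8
Take d/dx of both sides. Since y is implicitly a function of x, the chain rule attaches a y' = dy/dx factor whenever we differentiate through y.

Set F(x, y) = (left side) − (right side), so the curve is F = 0. Differentiating each term of F:
  d/dx[3x·e^(y)] = 3x·y'·e^(y) + 3e^(y)
  d/dx[y·e^(x)] = y·e^(x) + y'·e^(x)
  d/dx[-8] = 0

Collecting, the y'-free part is the partial derivative in x and the y' coefficient is the partial derivative in y:
  ∂F/∂x = y·e^(x) + 3e^(y)
  ∂F/∂y = 3x·e^(y) + e^(x)

so d/dx[F(x, y(x))] = ∂F/∂x + (∂F/∂y)·y' = 0. Rearranging,
  dy/dx = -(∂F/∂x)/(∂F/∂y) = -(y·e^(x) + 3e^(y))/(3x·e^(y) + e^(x)) = (-y·e^(x) - 3e^(y))/(3x·e^(y) + e^(x))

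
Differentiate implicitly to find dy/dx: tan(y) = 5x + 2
Take d/dx of both sides. Since y is implicitly a function of x, the chain rule attaches a y' = dy/dx factor whenever we differentiate through y.

Set F(x, y) = (left side) − (right side), so the curve is F = 0. Differentiating each term of F:
  d/dx[-5x] = -5
  d/dx[tan(y)] = y'(tan(y)^2 + 1)
  d/dx[-2] = 0

Collecting, the y'-free part is the partial derivative in x and the y' coefficient is the partial derivative in y:
  ∂F/∂x = -5
  ∂F/∂y = tan(y)^2 + 1

so d/dx[F(x, y(x))] = ∂F/∂x + (∂F/∂y)·y' = 0. Rearranging,
  dy/dx = -(∂F/∂x)/(∂F/∂y) = -(-5)/(tan(y)^2 + 1) = 5cos(y)^2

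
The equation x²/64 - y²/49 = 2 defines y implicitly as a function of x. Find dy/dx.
Differentiate both sides with respect to x, treating y as y(x). By the chain rule, any term containing y contributes a factor of y' = dy/dx when we differentiate it.

Move every term to one side and write the relation as F(x, y) = 0. Term by term,
  d/dx[x^2/64] = x/32
  d/dx[-y^2/49] = -2y·y'/49
  d/dx[-2] = 0

The pieces without y' make up ∂F/∂x and the coefficient of y' is ∂F/∂y:
  ∂F/∂x = x/32,
  ∂F/∂y = -2y/49.

Since d/dx[F] = ∂F/∂x + (∂F/∂y)·y' = 0, solve for y':
  (∂F/∂y)·y' = -∂F/∂x
  dy/dx = -(∂F/∂x)/(∂F/∂y) = -(x/32)/(-2y/49) = 49x/(64y)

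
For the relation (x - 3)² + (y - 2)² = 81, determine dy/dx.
Apply d/dx to both sides, remembering that y depends on x. Each occurrence of y therefore brings in a y' = dy/dx via the chain rule.

With F(x, y) equal to the left-hand side minus the right, differentiate F term by term:
  d/dx[(x - 3)^2] = 2x - 6
  d/dx[(y - 2)^2] = 2·y'(y - 2)
  d/dx[-81] = 0
Adding these up, d/dx[F] = 0 becomes
  (2x - 6) + (2y - 4)·y' = 0,
so isolating y',
  dy/dx = -(2x - 6)/(2y - 4) = (3 - x)/(y - 2)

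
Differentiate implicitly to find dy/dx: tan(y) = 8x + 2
Apply d/dx to both sides, remembering that y depends on x. Each occurrence of y therefore brings in a y' = dy/dx via the chain rule.

With F(x, y) equal to the left-hand side minus the right, differentiate F term by term:
  d/dx[-8x] = -8
  d/dx[tan(y)] = y'(tan(y)^2 + 1)
  d/dx[-2] = 0
Adding these up, d/dx[F] = 0 becomes
  (-8) + (tan(y)^2 + 1)·y' = 0,
so isolating y',
  dy/dx = -(-8)/(tan(y)^2 + 1) = 8cos(y)^2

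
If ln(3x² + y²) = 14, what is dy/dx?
Take d/dx of both sides. Since y is implicitly a function of x, the chain rule attaches a y' = dy/dx factor whenever we differentiate through y.

Set F(x, y) = (left side) − (right side), so the curve is F = 0. Differentiating each term of F:
  d/dx[ln(3x^2 + y^2)] = (6x + 2y·y')/(3x^2 + y^2)
  d/dx[-14] = 0

Collecting, the y'-free part is the partial derivative in x and the y' coefficient is the partial derivative in y:
  ∂F/∂x = 6x/(3x^2 + y^2)
  ∂F/∂y = 2y/(3x^2 + y^2)

so d/dx[F(x, y(x))] = ∂F/∂x + (∂F/∂y)·y' = 0. Rearranging,
  dy/dx = -(∂F/∂x)/(∂F/∂y) = -(6x/(3x^2 + y^2))/(2y/(3x^2 + y^2)) = -3x/y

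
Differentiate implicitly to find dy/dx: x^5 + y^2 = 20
Apply d/dx to both sides, remembering that y depends on x. Each occurrence of y therefore brings in a y' = dy/dx via the chain rule.

With F(x, y) equal to the left-hand side minus the right, differentiate F term by term:
  d/dx[x^5] = 5x^4
  d/dx[y^2] = 2y·y'
  d/dx[-20] = 0
Adding these up, d/dx[F] = 0 becomes
  (5x^4) + (2y)·y' = 0,
so isolating y',
  dy/dx = -(5x^4)/(2y) = -5x^4/(2y)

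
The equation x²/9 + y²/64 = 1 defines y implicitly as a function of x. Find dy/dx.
Take d/dx of both sides. Since y is implicitly a function of x, the chain rule attaches a y' = dy/dx factor whenever we differentiate through y.

Set F(x, y) = (left side) − (right side), so the curve is F = 0. Differentiating each term of F:
  d/dx[x^2/9] = 2x/9
  d/dx[y^2/64] = y·y'/32
  d/dx[-1] = 0

Collecting, the y'-free part is the partial derivative in x and the y' coefficient is the partial derivative in y:
  ∂F/∂x = 2x/9
  ∂F/∂y = y/32

so d/dx[F(x, y(x))] = ∂F/∂x + (∂F/∂y)·y' = 0. Rearranging,
  dy/dx = -(∂F/∂x)/(∂F/∂y) = -(2x/9)/(y/32) = -64x/(9y)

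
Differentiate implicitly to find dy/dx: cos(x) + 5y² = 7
Differentiate both sides with respect to x, treating y as y(x). By the chain rule, any term containing y contributes a factor of y' = dy/dx when we differentiate it.

Move every term to one side and write the relation as F(x, y) = 0. Term by term,
  d/dx[5y^2] = 10y·y'
  d/dx[cos(x)] = -sin(x)
  d/dx[-7] = 0

The pieces without y' make up ∂F/∂x and the coefficient of y' is ∂F/∂y:
  ∂F/∂x = -sin(x),
  ∂F/∂y = 10y.

Since d/dx[F] = ∂F/∂x + (∂F/∂y)·y' = 0, solve for y':
  (∂F/∂y)·y' = -∂F/∂x
  dy/dx = -(∂F/∂x)/(∂F/∂y) = -(-sin(x))/(10y) = sin(x)/(10y)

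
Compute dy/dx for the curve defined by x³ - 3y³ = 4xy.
Apply d/dx to both sides, remembering that y depends on x. Each occurrence of y therefore brings in a y' = dy/dx via the chain rule.

With F(x, y) equal to the left-hand side minus the right, differentiate F term by term:
  d/dx[x^3] = 3x^2
  d/dx[-4xy] = -4x·y' - 4y
  d/dx[-3y^3] = -9y^2·y'
Adding these up, d/dx[F] = 0 becomes
  (3x^2 - 4y) + (-4x - 9y^2)·y' = 0,
so isolating y',
  dy/dx = -(3x^2 - 4y)/(-4x - 9y^2) = (3x^2 - 4y)/(4x + 9y^2)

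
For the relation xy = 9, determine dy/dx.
Differentiate the relation implicitly: treat y = y(x) and apply the chain rule, so every y-derivative picks up a y' = dy/dx factor.

With everything moved to the left-hand side, differentiate term by term:
  d/dx[xy] = x·y' + y
  d/dx[-9] = 0

Separating the contributions that come from x directly and those that come through y:
  without y':      y
  multiplying y':  x

so (y) + (x)·y' = 0, and therefore
  dy/dx = -(y)/(x) = -y/x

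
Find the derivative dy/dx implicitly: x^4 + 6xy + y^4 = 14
Differentiate the relation implicitly: treat y = y(x) and apply the chain rule, so every y-derivative picks up a y' = dy/dx factor.

With everything moved to the left-hand side, differentiate term by term:
  d/dx[x^4] = 4x^3
  d/dx[6xy] = 6x·y' + 6y
  d/dx[y^4] = 4y^3·y'
  d/dx[-14] = 0

Separating the contributions that come from x directly and those that come through y:
  without y':      4x^3 + 6y
  multiplying y':  6x + 4y^3

so (4x^3 + 6y) + (6x + 4y^3)·y' = 0, and therefore
  dy/dx = -(4x^3 + 6y)/(6x + 4y^3) = (-2x^3 - 3y)/(3x + 2y^3)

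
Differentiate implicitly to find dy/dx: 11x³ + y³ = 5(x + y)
Take d/dx of both sides. Since y is implicitly a function of x, the chain rule attaches a y' = dy/dx factor whenever we differentiate through y.

Set F(x, y) = (left side) − (right side), so the curve is F = 0. Differentiating each term of F:
  d/dx[11x^3] = 33x^2
  d/dx[-5x] = -5
  d/dx[y^3] = 3y^2·y'
  d/dx[-5y] = -5·y'

Collecting, the y'-free part is the partial derivative in x and the y' coefficient is the partial derivative in y:
  ∂F/∂x = 33x^2 - 5
  ∂F/∂y = 3y^2 - 5

so d/dx[F(x, y(x))] = ∂F/∂x + (∂F/∂y)·y' = 0. Rearranging,
  dy/dx = -(∂F/∂x)/(∂F/∂y) = -(33x^2 - 5)/(3y^2 - 5) = (5 - 33x^2)/(3y^2 - 5)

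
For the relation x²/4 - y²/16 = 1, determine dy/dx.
Apply d/dx to both sides, remembering that y depends on x. Each occurrence of y therefore brings in a y' = dy/dx via the chain rule.

With F(x, y) equal to the left-hand side minus the right, differentiate F term by term:
  d/dx[x^2/4] = x/2
  d/dx[-y^2/16] = -y·y'/8
  d/dx[-1] = 0
Adding these up, d/dx[F] = 0 becomes
  (x/2) + (-y/8)·y' = 0,
so isolating y',
  dy/dx = -(x/2)/(-y/8) = 4x/y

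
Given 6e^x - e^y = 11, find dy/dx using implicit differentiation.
Apply d/dx to both sides, remembering that y depends on x. Each occurrence of y therefore brings in a y' = dy/dx via the chain rule.

With F(x, y) equal to the left-hand side minus the right, differentiate F term by term:
  d/dx[6e^(x)] = 6e^(x)
  d/dx[-e^(y)] = -y'·e^(y)
  d/dx[-11] = 0
Adding these up, d/dx[F] = 0 becomes
  (6e^(x)) + (-e^(y))·y' = 0,
so isolating y',
  dy/dx = -(6e^(x))/(-e^(y)) = 6e^(x - y)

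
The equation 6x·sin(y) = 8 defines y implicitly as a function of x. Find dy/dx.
Take d/dx of both sides. Since y is implicitly a function of x, the chain rule attaches a y' = dy/dx factor whenever we differentiate through y.

Set F(x, y) = (left side) − (right side), so the curve is F = 0. Differentiating each term of F:
  d/dx[6x·sin(y)] = 6x·y'·cos(y) + 6sin(y)
  d/dx[-8] = 0

Collecting, the y'-free part is the partial derivative in x and the y' coefficient is the partial derivative in y:
  ∂F/∂x = 6sin(y)
  ∂F/∂y = 6x·cos(y)

so d/dx[F(x, y(x))] = ∂F/∂x + (∂F/∂y)·y' = 0. Rearranging,
  dy/dx = -(∂F/∂x)/(∂F/∂y) = -(6sin(y))/(6x·cos(y)) = -tan(y)/x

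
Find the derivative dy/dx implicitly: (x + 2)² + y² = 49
Apply d/dx to both sides, remembering that y depends on x. Each occurrence of y therefore brings in a y' = dy/dx via the chain rule.

With F(x, y) equal to the left-hand side minus the right, differentiate F term by term:
  d/dx[y^2] = 2y·y'
  d/dx[(x + 2)^2] = 2x + 4
  d/dx[-49] = 0
Adding these up, d/dx[F] = 0 becomes
  (2x + 4) + (2y)·y' = 0,
so isolating y',
  dy/dx = -(2x + 4)/(2y) = (-x - 2)/y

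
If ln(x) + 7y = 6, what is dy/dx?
Take d/dx of both sides. Since y is implicitly a function of x, the chain rule attaches a y' = dy/dx factor whenever we differentiate through y.

Set F(x, y) = (left side) − (right side), so the curve is F = 0. Differentiating each term of F:
  d/dx[7y] = 7·y'
  d/dx[ln(x)] = 1/x
  d/dx[-6] = 0

Collecting, the y'-free part is the partial derivative in x and the y' coefficient is the partial derivative in y:
  ∂F/∂x = 1/x
  ∂F/∂y = 7

so d/dx[F(x, y(x))] = ∂F/∂x + (∂F/∂y)·y' = 0. Rearranging,
  dy/dx = -(∂F/∂x)/(∂F/∂y) = -(1/x)/(7) = -1/(7x)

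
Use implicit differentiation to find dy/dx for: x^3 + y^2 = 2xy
Apply d/dx to both sides, remembering that y depends on x. Each occurrence of y therefore brings in a y' = dy/dx via the chain rule.

With F(x, y) equal to the left-hand side minus the right, differentiate F term by term:
  d/dx[x^3] = 3x^2
  d/dx[-2xy] = -2x·y' - 2y
  d/dx[y^2] = 2y·y'
Adding these up, d/dx[F] = 0 becomes
  (3x^2 - 2y) + (-2x + 2y)·y' = 0,
so isolating y',
  dy/dx = -(3x^2 - 2y)/(-2x + 2y) = (3x^2/2 - y)/(x - y)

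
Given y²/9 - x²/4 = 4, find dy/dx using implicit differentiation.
Take d/dx of both sides. Since y is implicitly a function of x, the chain rule attaches a y' = dy/dx factor whenever we differentiate through y.

Set F(x, y) = (left side) − (right side), so the curve is F = 0. Differentiating each term of F:
  d/dx[-x^2/4] = -x/2
  d/dx[y^2/9] = 2y·y'/9
  d/dx[-4] = 0

Collecting, the y'-free part is the partial derivative in x and the y' coefficient is the partial derivative in y:
  ∂F/∂x = -x/2
  ∂F/∂y = 2y/9

so d/dx[F(x, y(x))] = ∂F/∂x + (∂F/∂y)·y' = 0. Rearranging,
  dy/dx = -(∂F/∂x)/(∂F/∂y) = -(-x/2)/(2y/9) = 9x/(4y)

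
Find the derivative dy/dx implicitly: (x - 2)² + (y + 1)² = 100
Differentiate the relation implicitly: treat y = y(x) and apply the chain rule, so every y-derivative picks up a y' = dy/dx factor.

With everything moved to the left-hand side, differentiate term by term:
  d/dx[(x - 2)^2] = 2x - 4
  d/dx[(y + 1)^2] = 2·y'(y + 1)
  d/dx[-100] = 0

Separating the contributions that come from x directly and those that come through y:
  without y':      2x - 4
  multiplying y':  2y + 2

so (2x - 4) + (2y + 2)·y' = 0, and therefore
  dy/dx = -(2x - 4)/(2y + 2) = (2 - x)/(y + 1)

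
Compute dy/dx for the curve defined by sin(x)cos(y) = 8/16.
Differentiate both sides with respect to x, treating y as y(x). By the chain rule, any term containing y contributes a factor of y' = dy/dx when we differentiate it.

Move every term to one side and write the relation as F(x, y) = 0. Term by term,
  d/dx[sin(x)·cos(y)] = -y'·sin(x)·sin(y) + cos(x)·cos(y)
  d/dx[-1/2] = 0

The pieces without y' make up ∂F/∂x and the coefficient of y' is ∂F/∂y:
  ∂F/∂x = cos(x)·cos(y),
  ∂F/∂y = -sin(x)·sin(y).

Since d/dx[F] = ∂F/∂x + (∂F/∂y)·y' = 0, solve for y':
  (∂F/∂y)·y' = -∂F/∂x
  dy/dx = -(∂F/∂x)/(∂F/∂y) = -(cos(x)·cos(y))/(-sin(x)·sin(y)) = 1/(tan(x)·tan(y))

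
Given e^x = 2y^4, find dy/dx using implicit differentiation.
Differentiate the relation implicitly: treat y = y(x) and apply the chain rule, so every y-derivative picks up a y' = dy/dx factor.

With everything moved to the left-hand side, differentiate term by term:
  d/dx[-2y^4] = -8y^3·y'
  d/dx[e^(x)] = e^(x)

Separating the contributions that come from x directly and those that come through y:
  without y':      e^(x)
  multiplying y':  -8y^3

so (e^(x)) + (-8y^3)·y' = 0, and therefore
  dy/dx = -(e^(x))/(-8y^3) = e^(x)/(8y^3)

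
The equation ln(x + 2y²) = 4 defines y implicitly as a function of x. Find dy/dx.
Differentiate the relation implicitly: treat y = y(x) and apply the chain rule, so every y-derivative picks up a y' = dy/dx factor.

With everything moved to the left-hand side, differentiate term by term:
  d/dx[ln(x + 2y^2)] = (4y·y' + 1)/(x + 2y^2)
  d/dx[-4] = 0

Separating the contributions that come from x directly and those that come through y:
  without y':      1/(x + 2y^2)
  multiplying y':  4y/(x + 2y^2)

so (1/(x + 2y^2)) + (4y/(x + 2y^2))·y' = 0, and therefore
  dy/dx = -(1/(x + 2y^2))/(4y/(x + 2y^2)) = -1/(4y)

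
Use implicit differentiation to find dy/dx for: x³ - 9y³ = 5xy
Differentiate both sides with respect to x, treating y as y(x). By the chain rule, any term containing y contributes a factor of y' = dy/dx when we differentiate it.

Move every term to one side and write the relation as F(x, y) = 0. Term by term,
  d/dx[x^3] = 3x^2
  d/dx[-5xy] = -5x·y' - 5y
  d/dx[-9y^3] = -27y^2·y'

The pieces without y' make up ∂F/∂x and the coefficient of y' is ∂F/∂y:
  ∂F/∂x = 3x^2 - 5y,
  ∂F/∂y = -5x - 27y^2.

Since d/dx[F] = ∂F/∂x + (∂F/∂y)·y' = 0, solve for y':
  (∂F/∂y)·y' = -∂F/∂x
  dy/dx = -(∂F/∂x)/(∂F/∂y) = -(3x^2 - 5y)/(-5x - 27y^2) = (3x^2 - 5y)/(5x + 27y^2)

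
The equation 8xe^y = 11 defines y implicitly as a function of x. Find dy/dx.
Apply d/dx to both sides, remembering that y depends on x. Each occurrence of y therefore brings in a y' = dy/dx via the chain rule.

With F(x, y) equal to the left-hand side minus the right, differentiate F term by term:
  d/dx[8x·e^(y)] = 8x·y'·e^(y) + 8e^(y)
  d/dx[-11] = 0
Adding these up, d/dx[F] = 0 becomes
  (8e^(y)) + (8x·e^(y))·y' = 0,
so isolating y',
  dy/dx = -(8e^(y))/(8x·e^(y)) = -1/x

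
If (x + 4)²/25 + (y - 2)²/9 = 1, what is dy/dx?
Differentiate the relation implicitly: treat y = y(x) and apply the chain rule, so every y-derivative picks up a y' = dy/dx factor.

With everything moved to the left-hand side, differentiate term by term:
  d/dx[(x + 4)^2/25] = 2x/25 + 8/25
  d/dx[(y - 2)^2/9] = 2·y'(y - 2)/9
  d/dx[-1] = 0

Separating the contributions that come from x directly and those that come through y:
  without y':      2x/25 + 8/25
  multiplying y':  2y/9 - 4/9

so (2x/25 + 8/25) + (2y/9 - 4/9)·y' = 0, and therefore
  dy/dx = -(2x/25 + 8/25)/(2y/9 - 4/9)
        = -(2(x + 4)/25)/(2(y - 2)/9) = 9(-x - 4)/(25(y - 2))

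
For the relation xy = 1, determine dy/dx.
Differentiate both sides with respect to x, treating y as y(x). By the chain rule, any term containing y contributes a factor of y' = dy/dx when we differentiate it.

Move every term to one side and write the relation as F(x, y) = 0. Term by term,
  d/dx[xy] = x·y' + y
  d/dx[-1] = 0

The pieces without y' make up ∂F/∂x and the coefficient of y' is ∂F/∂y:
  ∂F/∂x = y,
  ∂F/∂y = x.

Since d/dx[F] = ∂F/∂x + (∂F/∂y)·y' = 0, solve for y':
  (∂F/∂y)·y' = -∂F/∂x
  dy/dx = -(∂F/∂x)/(∂F/∂y) = -(y)/(x) = -y/x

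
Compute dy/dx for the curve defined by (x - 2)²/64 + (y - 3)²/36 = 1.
Differentiate the relation implicitly: treat y = y(x) and apply the chain rule, so every y-derivative picks up a y' = dy/dx factor.

With everything moved to the left-hand side, differentiate term by term:
  d/dx[(x - 2)^2/64] = x/32 - 1/16
  d/dx[(y - 3)^2/36] = y'(y - 3)/18
  d/dx[-1] = 0

Separating the contributions that come from x directly and those that come through y:
  without y':      x/32 - 1/16
  multiplying y':  y/18 - 1/6

so (x/32 - 1/16) + (y/18 - 1/6)·y' = 0, and therefore
  dy/dx = -(x/32 - 1/16)/(y/18 - 1/6)
        = -((x - 2)/32)/((y - 3)/18) = 9(2 - x)/(16(y - 3))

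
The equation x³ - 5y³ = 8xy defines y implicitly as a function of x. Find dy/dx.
Take d/dx of both sides. Since y is implicitly a function of x, the chain rule attaches a y' = dy/dx factor whenever we differentiate through y.

Set F(x, y) = (left side) − (right side), so the curve is F = 0. Differentiating each term of F:
  d/dx[x^3] = 3x^2
  d/dx[-8xy] = -8x·y' - 8y
  d/dx[-5y^3] = -15y^2·y'

Collecting, the y'-free part is the partial derivative in x and the y' coefficient is the partial derivative in y:
  ∂F/∂x = 3x^2 - 8y
  ∂F/∂y = -8x - 15y^2

so d/dx[F(x, y(x))] = ∂F/∂x + (∂F/∂y)·y' = 0. Rearranging,
  dy/dx = -(∂F/∂x)/(∂F/∂y) = -(3x^2 - 8y)/(-8x - 15y^2) = (3x^2 - 8y)/(8x + 15y^2)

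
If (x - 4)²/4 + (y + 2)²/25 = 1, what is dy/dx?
Differentiate the relation implicitly: treat y = y(x) and apply the chain rule, so every y-derivative picks up a y' = dy/dx factor.

With everything moved to the left-hand side, differentiate term by term:
  d/dx[(x - 4)^2/4] = x/2 - 2
  d/dx[(y + 2)^2/25] = 2·y'(y + 2)/25
  d/dx[-1] = 0

Separating the contributions that come from x directly and those that come through y:
  without y':      x/2 - 2
  multiplying y':  2y/25 + 4/25

so (x/2 - 2) + (2y/25 + 4/25)·y' = 0, and therefore
  dy/dx = -(x/2 - 2)/(2y/25 + 4/25)
        = -((x - 4)/2)/(2(y + 2)/25) = 25(4 - x)/(4(y + 2))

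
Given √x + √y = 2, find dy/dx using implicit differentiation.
Differentiate the relation implicitly: treat y = y(x) and apply the chain rule, so every y-derivative picks up a y' = dy/dx factor.

With everything moved to the left-hand side, differentiate term by term:
  d/dx[√(x)] = 1/(2√(x))
  d/dx[√(y)] = y'/(2√(y))
  d/dx[-2] = 0

Separating the contributions that come from x directly and those that come through y:
  without y':      1/(2√(x))
  multiplying y':  1/(2√(y))

so (1/(2√(x))) + (1/(2√(y)))·y' = 0, and therefore
  dy/dx = -(1/(2√(x)))/(1/(2√(y))) = -√(y)/√(x)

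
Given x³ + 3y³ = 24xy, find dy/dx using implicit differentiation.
Differentiate the relation implicitly: treat y = y(x) and apply the chain rule, so every y-derivative picks up a y' = dy/dx factor.

With everything moved to the left-hand side, differentiate term by term:
  d/dx[x^3] = 3x^2
  d/dx[-24xy] = -24x·y' - 24y
  d/dx[3y^3] = 9y^2·y'

Separating the contributions that come from x directly and those that come through y:
  without y':      3x^2 - 24y
  multiplying y':  -24x + 9y^2

so (3x^2 - 24y) + (-24x + 9y^2)·y' = 0, and therefore
  dy/dx = -(3x^2 - 24y)/(-24x + 9y^2) = (x^2 - 8y)/(8x - 3y^2)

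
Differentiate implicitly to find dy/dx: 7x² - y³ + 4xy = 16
Take d/dx of both sides. Since y is implicitly a function of x, the chain rule attaches a y' = dy/dx factor whenever we differentiate through y.

Set F(x, y) = (left side) − (right side), so the curve is F = 0. Differentiating each term of F:
  d/dx[7x^2] = 14x
  d/dx[4xy] = 4x·y' + 4y
  d/dx[-y^3] = -3y^2·y'
  d/dx[-16] = 0

Collecting, the y'-free part is the partial derivative in x and the y' coefficient is the partial derivative in y:
  ∂F/∂x = 14x + 4y
  ∂F/∂y = 4x - 3y^2

so d/dx[F(x, y(x))] = ∂F/∂x + (∂F/∂y)·y' = 0. Rearranging,
  dy/dx = -(∂F/∂x)/(∂F/∂y) = -(14x + 4y)/(4x - 3y^2) = 2(-7x - 2y)/(4x - 3y^2)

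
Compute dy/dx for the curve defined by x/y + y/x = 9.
Take d/dx of both sides. Since y is implicitly a function of x, the chain rule attaches a y' = dy/dx factor whenever we differentiate through y.

Set F(x, y) = (left side) − (right side), so the curve is F = 0. Differentiating each term of F:
  d/dx[x/y] = -x·y'/y^2 + 1/y
  d/dx[y/x] = y'/x - y/x^2
  d/dx[-9] = 0

Collecting, the y'-free part is the partial derivative in x and the y' coefficient is the partial derivative in y:
  ∂F/∂x = 1/y - y/x^2
  ∂F/∂y = -x/y^2 + 1/x

so d/dx[F(x, y(x))] = ∂F/∂x + (∂F/∂y)·y' = 0. Rearranging,
  dy/dx = -(∂F/∂x)/(∂F/∂y) = -(1/y - y/x^2)/(-x/y^2 + 1/x)
        = -((x - y)(x + y)/(x^2y))/(-(x - y)(x + y)/(xy^2)) = y/x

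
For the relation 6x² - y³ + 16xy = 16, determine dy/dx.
Apply d/dx to both sides, remembering that y depends on x. Each occurrence of y therefore brings in a y' = dy/dx via the chain rule.

With F(x, y) equal to the left-hand side minus the right, differentiate F term by term:
  d/dx[6x^2] = 12x
  d/dx[16xy] = 16x·y' + 16y
  d/dx[-y^3] = -3y^2·y'
  d/dx[-16] = 0
Adding these up, d/dx[F] = 0 becomes
  (12x + 16y) + (16x - 3y^2)·y' = 0,
so isolating y',
  dy/dx = -(12x + 16y)/(16x - 3y^2) = 4(-3x - 4y)/(16x - 3y^2)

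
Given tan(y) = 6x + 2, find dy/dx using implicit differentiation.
Differentiate the relation implicitly: treat y = y(x) and apply the chain rule, so every y-derivative picks up a y' = dy/dx factor.

With everything moved to the left-hand side, differentiate term by term:
  d/dx[-6x] = -6
  d/dx[tan(y)] = y'(tan(y)^2 + 1)
  d/dx[-2] = 0

Separating the contributions that come from x directly and those that come through y:
  without y':      -6
  multiplying y':  tan(y)^2 + 1

so (-6) + (tan(y)^2 + 1)·y' = 0, and therefore
  dy/dx = -(-6)/(tan(y)^2 + 1) = 6cos(y)^2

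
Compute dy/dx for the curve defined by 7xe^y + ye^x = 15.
Differentiate the relation implicitly: treat y = y(x) and apply the chain rule, so every y-derivative picks up a y' = dy/dx factor.

With everything moved to the left-hand side, differentiate term by term:
  d/dx[7x·e^(y)] = 7x·y'·e^(y) + 7e^(y)
  d/dx[y·e^(x)] = y·e^(x) + y'·e^(x)
  d/dx[-15] = 0

Separating the contributions that come from x directly and those that come through y:
  without y':      y·e^(x) + 7e^(y)
  multiplying y':  7x·e^(y) + e^(x)

so (y·e^(x) + 7e^(y)) + (7x·e^(y) + e^(x))·y' = 0, and therefore
  dy/dx = -(y·e^(x) + 7e^(y))/(7x·e^(y) + e^(x)) = (-y·e^(x) - 7e^(y))/(7x·e^(y) + e^(x))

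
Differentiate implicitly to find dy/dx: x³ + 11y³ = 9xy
Take d/dx of both sides. Since y is implicitly a function of x, the chain rule attaches a y' = dy/dx factor whenever we differentiate through y.

Set F(x, y) = (left side) − (right side), so the curve is F = 0. Differentiating each term of F:
  d/dx[x^3] = 3x^2
  d/dx[-9xy] = -9x·y' - 9y
  d/dx[11y^3] = 33y^2·y'

Collecting, the y'-free part is the partial derivative in x and the y' coefficient is the partial derivative in y:
  ∂F/∂x = 3x^2 - 9y
  ∂F/∂y = -9x + 33y^2

so d/dx[F(x, y(x))] = ∂F/∂x + (∂F/∂y)·y' = 0. Rearranging,
  dy/dx = -(∂F/∂x)/(∂F/∂y) = -(3x^2 - 9y)/(-9x + 33y^2) = (x^2 - 3y)/(3x - 11y^2)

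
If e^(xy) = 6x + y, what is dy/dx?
Differentiate both sides with respect to x, treating y as y(x). By the chain rule, any term containing y contributes a factor of y' = dy/dx when we differentiate it.

Move every term to one side and write the relation as F(x, y) = 0. Term by term,
  d/dx[-6x] = -6
  d/dx[-y] = -y'
  d/dx[e^(xy)] = (x·y' + y)·e^(xy)

The pieces without y' make up ∂F/∂x and the coefficient of y' is ∂F/∂y:
  ∂F/∂x = y·e^(xy) - 6,
  ∂F/∂y = x·e^(xy) - 1.

Since d/dx[F] = ∂F/∂x + (∂F/∂y)·y' = 0, solve for y':
  (∂F/∂y)·y' = -∂F/∂x
  dy/dx = -(∂F/∂x)/(∂F/∂y) = -(y·e^(xy) - 6)/(x·e^(xy) - 1) = (-y·e^(xy) + 6)/(x·e^(xy) - 1)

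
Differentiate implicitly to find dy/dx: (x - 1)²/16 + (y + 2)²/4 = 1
Take d/dx of both sides. Since y is implicitly a function of x, the chain rule attaches a y' = dy/dx factor whenever we differentiate through y.

Set F(x, y) = (left side) − (right side), so the curve is F = 0. Differentiating each term of F:
  d/dx[(x - 1)^2/16] = x/8 - 1/8
  d/dx[(y + 2)^2/4] = y'(y + 2)/2
  d/dx[-1] = 0

Collecting, the y'-free part is the partial derivative in x and the y' coefficient is the partial derivative in y:
  ∂F/∂x = x/8 - 1/8
  ∂F/∂y = y/2 + 1

so d/dx[F(x, y(x))] = ∂F/∂x + (∂F/∂y)·y' = 0. Rearranging,
  dy/dx = -(∂F/∂x)/(∂F/∂y) = -(x/8 - 1/8)/(y/2 + 1)
        = -((x - 1)/8)/((y + 2)/2) = (1 - x)/(4(y + 2))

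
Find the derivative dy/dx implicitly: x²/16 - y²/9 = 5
Apply d/dx to both sides, remembering that y depends on x. Each occurrence of y therefore brings in a y' = dy/dx via the chain rule.

With F(x, y) equal to the left-hand side minus the right, differentiate F term by term:
  d/dx[x^2/16] = x/8
  d/dx[-y^2/9] = -2y·y'/9
  d/dx[-5] = 0
Adding these up, d/dx[F] = 0 becomes
  (x/8) + (-2y/9)·y' = 0,
so isolating y',
  dy/dx = -(x/8)/(-2y/9) = 9x/(16y)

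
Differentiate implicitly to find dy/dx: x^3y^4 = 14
Take d/dx of both sides. Since y is implicitly a function of x, the chain rule attaches a y' = dy/dx factor whenever we differentiate through y.

Set F(x, y) = (left side) − (right side), so the curve is F = 0. Differentiating each term of F:
  d/dx[x^3y^4] = 4x^3y^3·y' + 3x^2y^4
  d/dx[-14] = 0

Collecting, the y'-free part is the partial derivative in x and the y' coefficient is the partial derivative in y:
  ∂F/∂x = 3x^2y^4
  ∂F/∂y = 4x^3y^3

so d/dx[F(x, y(x))] = ∂F/∂x + (∂F/∂y)·y' = 0. Rearranging,
  dy/dx = -(∂F/∂x)/(∂F/∂y) = -(3x^2y^4)/(4x^3y^3) = -3y/(4x)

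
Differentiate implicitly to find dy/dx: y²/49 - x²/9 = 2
Differentiate the relation implicitly: treat y = y(x) and apply the chain rule, so every y-derivative picks up a y' = dy/dx factor.

With everything moved to the left-hand side, differentiate term by term:
  d/dx[-x^2/9] = -2x/9
  d/dx[y^2/49] = 2y·y'/49
  d/dx[-2] = 0

Separating the contributions that come from x directly and those that come through y:
  without y':      -2x/9
  multiplying y':  2y/49

so (-2x/9) + (2y/49)·y' = 0, and therefore
  dy/dx = -(-2x/9)/(2y/49) = 49x/(9y)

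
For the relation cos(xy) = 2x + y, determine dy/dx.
Take d/dx of both sides. Since y is implicitly a function of x, the chain rule attaches a y' = dy/dx factor whenever we differentiate through y.

Set F(x, y) = (left side) − (right side), so the curve is F = 0. Differentiating each term of F:
  d/dx[-2x] = -2
  d/dx[-y] = -y'
  d/dx[cos(xy)] = -(x·y' + y)·sin(xy)

Collecting, the y'-free part is the partial derivative in x and the y' coefficient is the partial derivative in y:
  ∂F/∂x = -y·sin(xy) - 2
  ∂F/∂y = -x·sin(xy) - 1

so d/dx[F(x, y(x))] = ∂F/∂x + (∂F/∂y)·y' = 0. Rearranging,
  dy/dx = -(∂F/∂x)/(∂F/∂y) = -(-y·sin(xy) - 2)/(-x·sin(xy) - 1) = -(y·sin(xy) + 2)/(x·sin(xy) + 1)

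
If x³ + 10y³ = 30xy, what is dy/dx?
Differentiate both sides with respect to x, treating y as y(x). By the chain rule, any term containing y contributes a factor of y' = dy/dx when we differentiate it.

Move every term to one side and write the relation as F(x, y) = 0. Term by term,
  d/dx[x^3] = 3x^2
  d/dx[-30xy] = -30x·y' - 30y
  d/dx[10y^3] = 30y^2·y'

The pieces without y' make up ∂F/∂x and the coefficient of y' is ∂F/∂y:
  ∂F/∂x = 3x^2 - 30y,
  ∂F/∂y = -30x + 30y^2.

Since d/dx[F] = ∂F/∂x + (∂F/∂y)·y' = 0, solve for y':
  (∂F/∂y)·y' = -∂F/∂x
  dy/dx = -(∂F/∂x)/(∂F/∂y) = -(3x^2 - 30y)/(-30x + 30y^2) = (x^2/10 - y)/(x - y^2)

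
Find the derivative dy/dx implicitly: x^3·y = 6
Differentiate both sides with respect to x, treating y as y(x). By the chain rule, any term containing y contributes a factor of y' = dy/dx when we differentiate it.

Move every term to one side and write the relation as F(x, y) = 0. Term by term,
  d/dx[x^3y] = x^3·y' + 3x^2y
  d/dx[-6] = 0

The pieces without y' make up ∂F/∂x and the coefficient of y' is ∂F/∂y:
  ∂F/∂x = 3x^2y,
  ∂F/∂y = x^3.

Since d/dx[F] = ∂F/∂x + (∂F/∂y)·y' = 0, solve for y':
  (∂F/∂y)·y' = -∂F/∂x
  dy/dx = -(∂F/∂x)/(∂F/∂y) = -(3x^2y)/(x^3) = -3y/x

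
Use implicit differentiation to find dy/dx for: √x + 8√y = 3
Differentiate both sides with respect to x, treating y as y(x). By the chain rule, any term containing y contributes a factor of y' = dy/dx when we differentiate it.

Move every term to one side and write the relation as F(x, y) = 0. Term by term,
  d/dx[√(x)] = 1/(2√(x))
  d/dx[8√(y)] = 4·y'/√(y)
  d/dx[-3] = 0

The pieces without y' make up ∂F/∂x and the coefficient of y' is ∂F/∂y:
  ∂F/∂x = 1/(2√(x)),
  ∂F/∂y = 4/√(y).

Since d/dx[F] = ∂F/∂x + (∂F/∂y)·y' = 0, solve for y':
  (∂F/∂y)·y' = -∂F/∂x
  dy/dx = -(∂F/∂x)/(∂F/∂y) = -(1/(2√(x)))/(4/√(y)) = -√(y)/(8√(x))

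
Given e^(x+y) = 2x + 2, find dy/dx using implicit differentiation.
Differentiate both sides with respect to x, treating y as y(x). By the chain rule, any term containing y contributes a factor of y' = dy/dx when we differentiate it.

Move every term to one side and write the relation as F(x, y) = 0. Term by term,
  d/dx[-2x] = -2
  d/dx[e^(x + y)] = (y' + 1)·e^(x + y)
  d/dx[-2] = 0

The pieces without y' make up ∂F/∂x and the coefficient of y' is ∂F/∂y:
  ∂F/∂x = e^(x + y) - 2,
  ∂F/∂y = e^(x + y).

Since d/dx[F] = ∂F/∂x + (∂F/∂y)·y' = 0, solve for y':
  (∂F/∂y)·y' = -∂F/∂x
  dy/dx = -(∂F/∂x)/(∂F/∂y) = -(e^(x + y) - 2)/(e^(x + y)) = 2e^(-x - y) - 1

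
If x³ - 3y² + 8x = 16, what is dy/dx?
Differentiate both sides with respect to x, treating y as y(x). By the chain rule, any term containing y contributes a factor of y' = dy/dx when we differentiate it.

Move every term to one side and write the relation as F(x, y) = 0. Term by term,
  d/dx[x^3] = 3x^2
  d/dx[8x] = 8
  d/dx[-3y^2] = -6y·y'
  d/dx[-16] = 0

The pieces without y' make up ∂F/∂x and the coefficient of y' is ∂F/∂y:
  ∂F/∂x = 3x^2 + 8,
  ∂F/∂y = -6y.

Since d/dx[F] = ∂F/∂x + (∂F/∂y)·y' = 0, solve for y':
  (∂F/∂y)·y' = -∂F/∂x
  dy/dx = -(∂F/∂x)/(∂F/∂y) = -(3x^2 + 8)/(-6y) = (3x^2 + 8)/(6y)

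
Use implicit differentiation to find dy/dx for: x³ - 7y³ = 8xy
Differentiate both sides with respect to x, treating y as y(x). By the chain rule, any term containing y contributes a factor of y' = dy/dx when we differentiate it.

Move every term to one side and write the relation as F(x, y) = 0. Term by term,
  d/dx[x^3] = 3x^2
  d/dx[-8xy] = -8x·y' - 8y
  d/dx[-7y^3] = -21y^2·y'

The pieces without y' make up ∂F/∂x and the coefficient of y' is ∂F/∂y:
  ∂F/∂x = 3x^2 - 8y,
  ∂F/∂y = -8x - 21y^2.

Since d/dx[F] = ∂F/∂x + (∂F/∂y)·y' = 0, solve for y':
  (∂F/∂y)·y' = -∂F/∂x
  dy/dx = -(∂F/∂x)/(∂F/∂y) = -(3x^2 - 8y)/(-8x - 21y^2) = (3x^2 - 8y)/(8x + 21y^2)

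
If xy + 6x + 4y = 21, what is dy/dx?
Take d/dx of both sides. Since y is implicitly a function of x, the chain rule attaches a y' = dy/dx factor whenever we differentiate through y.

Set F(x, y) = (left side) − (right side), so the curve is F = 0. Differentiating each term of F:
  d/dx[xy] = x·y' + y
  d/dx[6x] = 6
  d/dx[4y] = 4·y'
  d/dx[-21] = 0

Collecting, the y'-free part is the partial derivative in x and the y' coefficient is the partial derivative in y:
  ∂F/∂x = y + 6
  ∂F/∂y = x + 4

so d/dx[F(x, y(x))] = ∂F/∂x + (∂F/∂y)·y' = 0. Rearranging,
  dy/dx = -(∂F/∂x)/(∂F/∂y) = -(y + 6)/(x + 4) = (-y - 6)/(x + 4)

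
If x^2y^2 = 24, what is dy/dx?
Differentiate both sides with respect to x, treating y as y(x). By the chain rule, any term containing y contributes a factor of y' = dy/dx when we differentiate it.

Move every term to one side and write the relation as F(x, y) = 0. Term by term,
  d/dx[x^2y^2] = 2x^2y·y' + 2xy^2
  d/dx[-24] = 0

The pieces without y' make up ∂F/∂x and the coefficient of y' is ∂F/∂y:
  ∂F/∂x = 2xy^2,
  ∂F/∂y = 2x^2y.

Since d/dx[F] = ∂F/∂x + (∂F/∂y)·y' = 0, solve for y':
  (∂F/∂y)·y' = -∂F/∂x
  dy/dx = -(∂F/∂x)/(∂F/∂y) = -(2xy^2)/(2x^2y) = -y/x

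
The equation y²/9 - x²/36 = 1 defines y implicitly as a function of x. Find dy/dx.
Apply d/dx to both sides, remembering that y depends on x. Each occurrence of y therefore brings in a y' = dy/dx via the chain rule.

With F(x, y) equal to the left-hand side minus the right, differentiate F term by term:
  d/dx[-x^2/36] = -x/18
  d/dx[y^2/9] = 2y·y'/9
  d/dx[-1] = 0
Adding these up, d/dx[F] = 0 becomes
  (-x/18) + (2y/9)·y' = 0,
so isolating y',
  dy/dx = -(-x/18)/(2y/9) = x/(4y)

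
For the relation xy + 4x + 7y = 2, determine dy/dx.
Take d/dx of both sides. Since y is implicitly a function of x, the chain rule attaches a y' = dy/dx factor whenever we differentiate through y.

Set F(x, y) = (left side) − (right side), so the curve is F = 0. Differentiating each term of F:
  d/dx[xy] = x·y' + y
  d/dx[4x] = 4
  d/dx[7y] = 7·y'
  d/dx[-2] = 0

Collecting, the y'-free part is the partial derivative in x and the y' coefficient is the partial derivative in y:
  ∂F/∂x = y + 4
  ∂F/∂y = x + 7

so d/dx[F(x, y(x))] = ∂F/∂x + (∂F/∂y)·y' = 0. Rearranging,
  dy/dx = -(∂F/∂x)/(∂F/∂y) = -(y + 4)/(x + 7) = (-y - 4)/(x + 7)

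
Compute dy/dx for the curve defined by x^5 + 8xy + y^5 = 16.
Take d/dx of both sides. Since y is implicitly a function of x, the chain rule attaches a y' = dy/dx factor whenever we differentiate through y.

Set F(x, y) = (left side) − (right side), so the curve is F = 0. Differentiating each term of F:
  d/dx[x^5] = 5x^4
  d/dx[8xy] = 8x·y' + 8y
  d/dx[y^5] = 5y^4·y'
  d/dx[-16] = 0

Collecting, the y'-free part is the partial derivative in x and the y' coefficient is the partial derivative in y:
  ∂F/∂x = 5x^4 + 8y
  ∂F/∂y = 8x + 5y^4

so d/dx[F(x, y(x))] = ∂F/∂x + (∂F/∂y)·y' = 0. Rearranging,
  dy/dx = -(∂F/∂x)/(∂F/∂y) = -(5x^4 + 8y)/(8x + 5y^4) = (-5x^4 - 8y)/(8x + 5y^4)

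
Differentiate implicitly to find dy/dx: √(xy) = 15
Take d/dx of both sides. Since y is implicitly a function of x, the chain rule attaches a y' = dy/dx factor whenever we differentiate through y.

Set F(x, y) = (left side) − (right side), so the curve is F = 0. Differentiating each term of F:
  d/dx[√(xy)] = √(xy)(x·y'/2 + y/2)/(xy)
  d/dx[-15] = 0

Collecting, the y'-free part is the partial derivative in x and the y' coefficient is the partial derivative in y:
  ∂F/∂x = √(xy)/(2x)
  ∂F/∂y = √(xy)/(2y)

so d/dx[F(x, y(x))] = ∂F/∂x + (∂F/∂y)·y' = 0. Rearranging,
  dy/dx = -(∂F/∂x)/(∂F/∂y) = -(√(xy)/(2x))/(√(xy)/(2y)) = -y/x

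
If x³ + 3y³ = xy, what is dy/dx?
Apply d/dx to both sides, remembering that y depends on x. Each occurrence of y therefore brings in a y' = dy/dx via the chain rule.

With F(x, y) equal to the left-hand side minus the right, differentiate F term by term:
  d/dx[x^3] = 3x^2
  d/dx[-xy] = -x·y' - y
  d/dx[3y^3] = 9y^2·y'
Adding these up, d/dx[F] = 0 becomes
  (3x^2 - y) + (-x + 9y^2)·y' = 0,
so isolating y',
  dy/dx = -(3x^2 - y)/(-x + 9y^2) = (3x^2 - y)/(x - 9y^2)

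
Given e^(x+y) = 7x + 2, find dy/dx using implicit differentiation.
Take d/dx of both sides. Since y is implicitly a function of x, the chain rule attaches a y' = dy/dx factor whenever we differentiate through y.

Set F(x, y) = (left side) − (right side), so the curve is F = 0. Differentiating each term of F:
  d/dx[-7x] = -7
  d/dx[e^(x + y)] = (y' + 1)·e^(x + y)
  d/dx[-2] = 0

Collecting, the y'-free part is the partial derivative in x and the y' coefficient is the partial derivative in y:
  ∂F/∂x = e^(x + y) - 7
  ∂F/∂y = e^(x + y)

so d/dx[F(x, y(x))] = ∂F/∂x + (∂F/∂y)·y' = 0. Rearranging,
  dy/dx = -(∂F/∂x)/(∂F/∂y) = -(e^(x + y) - 7)/(e^(x + y)) = 7e^(-x - y) - 1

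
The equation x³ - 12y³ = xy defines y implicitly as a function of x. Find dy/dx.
Take d/dx of both sides. Since y is implicitly a function of x, the chain rule attaches a y' = dy/dx factor whenever we differentiate through y.

Set F(x, y) = (left side) − (right side), so the curve is F = 0. Differentiating each term of F:
  d/dx[x^3] = 3x^2
  d/dx[-xy] = -x·y' - y
  d/dx[-12y^3] = -36y^2·y'

Collecting, the y'-free part is the partial derivative in x and the y' coefficient is the partial derivative in y:
  ∂F/∂x = 3x^2 - y
  ∂F/∂y = -x - 36y^2

so d/dx[F(x, y(x))] = ∂F/∂x + (∂F/∂y)·y' = 0. Rearranging,
  dy/dx = -(∂F/∂x)/(∂F/∂y) = -(3x^2 - y)/(-x - 36y^2) = (3x^2 - y)/(x + 36y^2)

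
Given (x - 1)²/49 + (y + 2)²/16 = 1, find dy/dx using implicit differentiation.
Differentiate both sides with respect to x, treating y as y(x). By the chain rule, any term containing y contributes a factor of y' = dy/dx when we differentiate it.

Move every term to one side and write the relation as F(x, y) = 0. Term by term,
  d/dx[(x - 1)^2/49] = 2x/49 - 2/49
  d/dx[(y + 2)^2/16] = y'(y + 2)/8
  d/dx[-1] = 0

The pieces without y' make up ∂F/∂x and the coefficient of y' is ∂F/∂y:
  ∂F/∂x = 2x/49 - 2/49,
  ∂F/∂y = y/8 + 1/4.

Since d/dx[F] = ∂F/∂x + (∂F/∂y)·y' = 0, solve for y':
  (∂F/∂y)·y' = -∂F/∂x
  dy/dx = -(∂F/∂x)/(∂F/∂y) = -(2x/49 - 2/49)/(y/8 + 1/4)
        = -(2(x - 1)/49)/((y + 2)/8) = 16(1 - x)/(49(y + 2))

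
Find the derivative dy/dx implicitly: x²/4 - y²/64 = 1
Differentiate the relation implicitly: treat y = y(x) and apply the chain rule, so every y-derivative picks up a y' = dy/dx factor.

With everything moved to the left-hand side, differentiate term by term:
  d/dx[x^2/4] = x/2
  d/dx[-y^2/64] = -y·y'/32
  d/dx[-1] = 0

Separating the contributions that come from x directly and those that come through y:
  without y':      x/2
  multiplying y':  -y/32

so (x/2) + (-y/32)·y' = 0, and therefore
  dy/dx = -(x/2)/(-y/32) = 16x/y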